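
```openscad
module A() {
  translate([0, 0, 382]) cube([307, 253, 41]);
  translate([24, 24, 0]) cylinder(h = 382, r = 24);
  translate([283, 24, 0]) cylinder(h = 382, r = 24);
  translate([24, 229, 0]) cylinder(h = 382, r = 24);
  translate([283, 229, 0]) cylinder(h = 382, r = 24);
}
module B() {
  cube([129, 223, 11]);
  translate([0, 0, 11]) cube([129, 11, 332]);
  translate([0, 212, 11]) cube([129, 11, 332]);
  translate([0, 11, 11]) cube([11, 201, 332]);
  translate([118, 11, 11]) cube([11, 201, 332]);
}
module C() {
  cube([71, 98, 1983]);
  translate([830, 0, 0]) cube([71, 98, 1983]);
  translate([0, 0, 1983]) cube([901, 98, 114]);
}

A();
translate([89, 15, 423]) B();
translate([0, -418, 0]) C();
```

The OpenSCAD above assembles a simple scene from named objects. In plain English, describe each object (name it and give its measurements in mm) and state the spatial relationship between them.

A is a simple wooden stool: a rectangular seat 307 mm (x) by 253 mm (y), 41 mm thick, top face at z = 423 mm, on four round legs, each 48 mm in diameter. The legs rest on z = 0, each leg's axis is inset half a diameter from the nearest pair of seat edges (so the leg's bounding box is flush with the corner).

B is an open-topped rectangular box: outside dimensions 129×223×343 mm, with a uniform wall and base thickness of 11 mm. The base is a full 129×223 slab on the floor; four walls sit on top of the base. The front and back walls (the −y and +y sides) span the full width; the two side walls fit between them.

C is a rectangular door frame: two vertical jambs of 71×98 mm section, 1983 mm tall, with a clear opening 759 mm wide between their inner faces. A header 114 mm tall and 98 mm deep lies on top of the jambs and spans the full outside width.

The open box is on top of the stool, centred. The door frame is on the floor beside the stool on its −y side.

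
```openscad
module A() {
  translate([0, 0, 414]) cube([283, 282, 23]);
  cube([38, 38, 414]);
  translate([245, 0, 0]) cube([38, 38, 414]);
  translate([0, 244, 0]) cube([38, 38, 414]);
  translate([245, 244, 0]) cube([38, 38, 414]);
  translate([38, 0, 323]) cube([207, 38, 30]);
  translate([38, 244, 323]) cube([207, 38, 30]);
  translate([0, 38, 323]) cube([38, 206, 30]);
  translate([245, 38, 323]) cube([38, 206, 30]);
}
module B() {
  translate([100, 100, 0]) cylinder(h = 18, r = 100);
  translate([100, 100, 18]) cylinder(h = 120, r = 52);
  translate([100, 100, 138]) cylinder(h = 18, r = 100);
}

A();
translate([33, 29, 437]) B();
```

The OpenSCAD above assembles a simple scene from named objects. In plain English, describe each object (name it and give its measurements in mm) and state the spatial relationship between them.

A is a four-legged stool. The seat is 283×282 mm, 23 mm thick, top at z = 437 mm. It stands on four square legs, each 38×38 mm in cross-section, from z = 0 to the seat underside, each flush with a corner of the seat. Four stretchers, 38 mm wide and 30 mm tall, connect adjacent legs with their undersides at z = 323 mm, each running between the inner faces of the legs it joins and aligned with the legs' outer faces on the other axis.

B is a spool: two coaxial disc flanges of radius 100 mm and thickness 18 mm, joined by a core cylinder of radius 52 mm and height 120 mm. The lower flange rests on z = 0 and the three cylinders share a vertical axis.

The spool is on top of the stool.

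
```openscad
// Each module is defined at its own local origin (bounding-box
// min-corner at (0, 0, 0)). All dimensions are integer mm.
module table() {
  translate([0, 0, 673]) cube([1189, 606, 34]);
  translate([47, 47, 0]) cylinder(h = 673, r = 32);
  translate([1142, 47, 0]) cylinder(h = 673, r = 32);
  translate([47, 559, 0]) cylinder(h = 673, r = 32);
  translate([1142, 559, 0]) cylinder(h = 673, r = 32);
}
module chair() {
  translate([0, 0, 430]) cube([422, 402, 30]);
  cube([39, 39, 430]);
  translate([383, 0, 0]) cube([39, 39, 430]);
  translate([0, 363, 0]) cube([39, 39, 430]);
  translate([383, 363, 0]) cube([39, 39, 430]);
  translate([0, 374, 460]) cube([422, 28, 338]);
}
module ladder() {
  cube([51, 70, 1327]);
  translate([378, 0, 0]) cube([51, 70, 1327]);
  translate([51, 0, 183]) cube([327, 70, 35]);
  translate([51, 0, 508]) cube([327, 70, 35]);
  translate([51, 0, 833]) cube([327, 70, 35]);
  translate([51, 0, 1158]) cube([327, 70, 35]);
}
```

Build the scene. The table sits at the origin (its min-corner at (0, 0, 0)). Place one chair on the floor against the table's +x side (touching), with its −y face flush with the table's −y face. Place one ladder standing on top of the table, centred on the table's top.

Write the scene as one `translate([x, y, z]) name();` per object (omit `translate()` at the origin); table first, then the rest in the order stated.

table();
translate([1189, 0, 0]) chair();
translate([380, 268, 707]) ladder();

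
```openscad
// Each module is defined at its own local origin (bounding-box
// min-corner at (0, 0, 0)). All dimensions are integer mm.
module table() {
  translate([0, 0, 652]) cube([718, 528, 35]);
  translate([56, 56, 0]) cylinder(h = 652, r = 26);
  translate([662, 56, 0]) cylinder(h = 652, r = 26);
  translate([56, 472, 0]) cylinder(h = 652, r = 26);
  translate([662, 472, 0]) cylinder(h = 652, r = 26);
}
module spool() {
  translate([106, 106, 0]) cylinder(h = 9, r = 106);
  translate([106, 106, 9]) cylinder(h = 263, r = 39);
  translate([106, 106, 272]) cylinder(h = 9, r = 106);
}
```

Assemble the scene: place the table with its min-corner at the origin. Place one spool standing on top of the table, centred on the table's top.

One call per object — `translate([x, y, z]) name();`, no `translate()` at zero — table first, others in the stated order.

table();
translate([253, 158, 687]) spool();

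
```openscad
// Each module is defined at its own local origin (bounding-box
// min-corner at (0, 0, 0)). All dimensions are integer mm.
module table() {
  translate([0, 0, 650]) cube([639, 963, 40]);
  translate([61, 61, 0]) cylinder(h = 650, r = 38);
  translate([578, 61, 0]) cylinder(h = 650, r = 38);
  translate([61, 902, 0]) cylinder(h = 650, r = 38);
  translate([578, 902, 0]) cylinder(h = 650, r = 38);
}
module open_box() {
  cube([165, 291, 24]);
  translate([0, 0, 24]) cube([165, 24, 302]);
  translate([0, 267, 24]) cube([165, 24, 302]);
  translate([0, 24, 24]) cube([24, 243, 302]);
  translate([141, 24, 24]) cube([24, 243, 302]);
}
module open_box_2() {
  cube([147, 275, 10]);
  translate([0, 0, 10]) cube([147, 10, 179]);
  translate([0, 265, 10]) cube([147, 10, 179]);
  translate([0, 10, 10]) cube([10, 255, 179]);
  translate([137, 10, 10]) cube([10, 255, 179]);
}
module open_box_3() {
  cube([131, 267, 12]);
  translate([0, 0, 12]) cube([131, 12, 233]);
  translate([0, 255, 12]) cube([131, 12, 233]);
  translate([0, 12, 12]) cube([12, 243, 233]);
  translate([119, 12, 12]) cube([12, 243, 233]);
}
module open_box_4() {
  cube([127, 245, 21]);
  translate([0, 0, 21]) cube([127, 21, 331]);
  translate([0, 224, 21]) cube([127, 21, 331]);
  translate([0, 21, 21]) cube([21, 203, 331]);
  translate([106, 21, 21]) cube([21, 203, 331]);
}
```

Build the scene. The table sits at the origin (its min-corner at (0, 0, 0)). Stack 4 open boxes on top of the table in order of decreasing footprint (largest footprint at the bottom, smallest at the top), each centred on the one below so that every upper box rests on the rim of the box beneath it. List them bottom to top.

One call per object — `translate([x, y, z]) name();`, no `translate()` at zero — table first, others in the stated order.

table();
translate([237, 336, 690]) open_box();
translate([246, 344, 1016]) open_box_2();
translate([254, 348, 1205]) open_box_3();
translate([256, 359, 1450]) open_box_4();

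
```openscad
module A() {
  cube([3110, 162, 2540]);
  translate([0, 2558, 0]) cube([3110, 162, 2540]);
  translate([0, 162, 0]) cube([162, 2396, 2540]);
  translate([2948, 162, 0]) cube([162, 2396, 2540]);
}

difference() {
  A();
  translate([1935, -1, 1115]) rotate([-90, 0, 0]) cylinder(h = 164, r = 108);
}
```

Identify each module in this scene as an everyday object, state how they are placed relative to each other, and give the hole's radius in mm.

A is a house frame. The house frame has a circular hole through its front wall. The hole's radius is 108 mm.

The subtracted cylinder has r = 108 mm.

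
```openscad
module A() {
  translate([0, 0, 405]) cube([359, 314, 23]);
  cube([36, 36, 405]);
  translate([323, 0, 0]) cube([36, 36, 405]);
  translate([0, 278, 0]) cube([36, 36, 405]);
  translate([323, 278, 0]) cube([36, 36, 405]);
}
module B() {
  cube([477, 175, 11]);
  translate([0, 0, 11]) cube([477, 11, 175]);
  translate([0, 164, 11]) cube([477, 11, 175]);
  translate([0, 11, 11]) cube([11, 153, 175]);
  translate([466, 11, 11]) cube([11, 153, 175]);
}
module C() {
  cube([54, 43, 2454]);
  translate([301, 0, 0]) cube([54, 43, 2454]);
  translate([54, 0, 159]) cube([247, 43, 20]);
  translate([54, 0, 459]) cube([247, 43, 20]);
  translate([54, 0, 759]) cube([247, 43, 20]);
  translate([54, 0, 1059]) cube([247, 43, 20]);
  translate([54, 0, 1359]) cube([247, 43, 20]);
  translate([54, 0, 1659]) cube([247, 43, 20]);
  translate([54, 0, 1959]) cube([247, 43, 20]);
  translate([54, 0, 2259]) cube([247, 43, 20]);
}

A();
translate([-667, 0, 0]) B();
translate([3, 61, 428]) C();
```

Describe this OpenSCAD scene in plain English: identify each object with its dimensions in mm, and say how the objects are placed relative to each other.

A is a four-legged stool. The seat is 359×314 mm, 23 mm thick, top at z = 428 mm. It stands on four square legs, each 36×36 mm in cross-section, from z = 0 to the seat underside, each flush with a corner of the seat.

B is an open-topped rectangular box: outside dimensions 477×175×186 mm, with a uniform wall and base thickness of 11 mm. The base is a full 477×175 slab on the floor; four walls sit on top of the base. The front and back walls (the −y and +y sides) span the full width; the two side walls fit between them.

C is a wooden ladder with two side rails of 54×43 mm section and 2454 mm height, set 355 mm apart overall. Between them run 8 rectangular rungs (43 mm deep, 20 mm thick), front faces flush with the rails' −y face. The bottom of the first rung is 159 mm above the floor and each subsequent rung is 300 mm higher than the one below.

The open box is on the floor beside the stool on its −x side. The ladder is on top of the stool.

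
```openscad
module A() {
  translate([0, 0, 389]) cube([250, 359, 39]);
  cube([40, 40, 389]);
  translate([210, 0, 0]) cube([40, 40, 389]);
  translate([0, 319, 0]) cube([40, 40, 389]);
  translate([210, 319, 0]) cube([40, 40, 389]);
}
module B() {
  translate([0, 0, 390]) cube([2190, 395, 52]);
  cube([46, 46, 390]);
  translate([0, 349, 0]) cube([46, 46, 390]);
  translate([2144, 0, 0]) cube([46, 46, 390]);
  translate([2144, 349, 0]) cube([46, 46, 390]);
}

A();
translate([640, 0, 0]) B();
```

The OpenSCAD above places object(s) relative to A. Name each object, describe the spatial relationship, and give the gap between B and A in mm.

A is a stool. B is a bench. The bench is on the floor beside the stool on its +x side. The gap between the bench and the stool is 390 mm.

The bench's nearest face is 390 mm from the stool's +x face.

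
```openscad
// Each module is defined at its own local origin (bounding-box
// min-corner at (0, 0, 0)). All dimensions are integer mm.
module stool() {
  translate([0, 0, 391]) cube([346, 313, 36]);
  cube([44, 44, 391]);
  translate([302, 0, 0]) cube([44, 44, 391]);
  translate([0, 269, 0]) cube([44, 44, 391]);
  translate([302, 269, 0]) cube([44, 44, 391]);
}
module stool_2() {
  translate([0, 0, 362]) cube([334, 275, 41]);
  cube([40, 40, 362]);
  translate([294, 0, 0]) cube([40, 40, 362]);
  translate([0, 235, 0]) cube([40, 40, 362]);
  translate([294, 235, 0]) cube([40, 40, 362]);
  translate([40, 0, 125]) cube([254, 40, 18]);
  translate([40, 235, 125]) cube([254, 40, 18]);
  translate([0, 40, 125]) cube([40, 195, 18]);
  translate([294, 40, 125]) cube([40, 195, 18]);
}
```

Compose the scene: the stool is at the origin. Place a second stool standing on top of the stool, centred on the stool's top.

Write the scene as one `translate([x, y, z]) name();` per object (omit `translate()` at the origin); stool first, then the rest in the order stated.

stool();
translate([6, 19, 427]) stool_2();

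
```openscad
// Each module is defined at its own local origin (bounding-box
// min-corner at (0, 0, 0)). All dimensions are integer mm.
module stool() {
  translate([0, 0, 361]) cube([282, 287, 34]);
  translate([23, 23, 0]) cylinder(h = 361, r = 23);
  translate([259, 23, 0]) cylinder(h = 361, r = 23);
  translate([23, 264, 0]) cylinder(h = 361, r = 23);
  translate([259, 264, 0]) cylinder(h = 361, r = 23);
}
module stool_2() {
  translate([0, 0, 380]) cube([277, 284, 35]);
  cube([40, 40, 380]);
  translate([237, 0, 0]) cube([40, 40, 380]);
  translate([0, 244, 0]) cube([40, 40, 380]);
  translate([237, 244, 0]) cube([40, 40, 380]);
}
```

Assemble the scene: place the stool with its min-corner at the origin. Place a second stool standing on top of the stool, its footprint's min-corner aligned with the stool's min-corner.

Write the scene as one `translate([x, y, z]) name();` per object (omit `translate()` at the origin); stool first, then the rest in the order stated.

stool();
translate([0, 0, 395]) stool_2();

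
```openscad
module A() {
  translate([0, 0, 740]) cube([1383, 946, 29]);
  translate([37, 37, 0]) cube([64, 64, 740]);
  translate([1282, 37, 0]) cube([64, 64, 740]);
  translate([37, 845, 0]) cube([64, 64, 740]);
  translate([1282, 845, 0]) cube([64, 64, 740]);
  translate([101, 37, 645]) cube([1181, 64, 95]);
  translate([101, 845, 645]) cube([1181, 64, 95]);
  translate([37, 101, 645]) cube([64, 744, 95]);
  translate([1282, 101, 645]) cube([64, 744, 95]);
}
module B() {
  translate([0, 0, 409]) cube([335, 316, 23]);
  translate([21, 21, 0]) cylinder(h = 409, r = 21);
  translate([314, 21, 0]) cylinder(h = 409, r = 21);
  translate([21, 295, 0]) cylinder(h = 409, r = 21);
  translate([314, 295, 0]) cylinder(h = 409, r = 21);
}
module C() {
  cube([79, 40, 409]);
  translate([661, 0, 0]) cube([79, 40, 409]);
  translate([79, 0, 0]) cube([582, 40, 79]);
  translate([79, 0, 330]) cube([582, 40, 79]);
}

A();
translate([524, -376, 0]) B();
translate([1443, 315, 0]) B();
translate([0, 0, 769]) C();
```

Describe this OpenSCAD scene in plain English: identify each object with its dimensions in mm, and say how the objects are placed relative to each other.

A is a rectangular dining table. The top is 1383×946×29 mm with its upper surface at z = 769 mm. It stands on four 64×64 mm square legs, each inset 37 mm from the nearest pair of top edges, running from the floor to the underside of the top. Four apron rails, 64 mm thick and 95 mm tall, run between adjacent legs with their top edges flush with the underside of the top and their outer faces flush with the legs' outer faces.

B is a four-legged stool. The seat is a 335×316×23 mm slab whose top surface is at z = 432 mm; four round legs, each 42 mm in diameter, run from the floor (z = 0) to the underside of the seat, each leg's axis is inset half a diameter from the nearest pair of seat edges (so the leg's bounding box is flush with the corner).

C is a picture frame with a 582×251 mm rectangular opening (x by z) and a uniform 79 mm border on every side. Frame depth is 40 mm along y. It is built from two vertical stiles running the full outside height and two horizontal rails spanning the gap between the stiles.

Two stools sit around the table at the −y, +x sides. The picture frame is on top of the table.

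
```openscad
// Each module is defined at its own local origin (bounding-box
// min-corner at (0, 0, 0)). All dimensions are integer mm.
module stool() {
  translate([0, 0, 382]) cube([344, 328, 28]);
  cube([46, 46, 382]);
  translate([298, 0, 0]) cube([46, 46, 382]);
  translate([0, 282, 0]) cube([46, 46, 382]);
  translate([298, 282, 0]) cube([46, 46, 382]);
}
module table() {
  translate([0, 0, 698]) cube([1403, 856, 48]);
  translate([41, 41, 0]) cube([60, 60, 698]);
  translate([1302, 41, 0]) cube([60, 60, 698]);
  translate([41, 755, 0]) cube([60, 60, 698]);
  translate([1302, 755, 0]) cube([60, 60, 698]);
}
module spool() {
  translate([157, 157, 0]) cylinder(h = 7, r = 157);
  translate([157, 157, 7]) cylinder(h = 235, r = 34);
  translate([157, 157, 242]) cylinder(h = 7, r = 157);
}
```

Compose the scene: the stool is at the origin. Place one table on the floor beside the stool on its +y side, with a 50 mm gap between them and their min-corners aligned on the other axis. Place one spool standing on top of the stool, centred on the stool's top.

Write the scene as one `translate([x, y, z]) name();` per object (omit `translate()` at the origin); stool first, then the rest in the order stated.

stool();
translate([0, 378, 0]) table();
translate([15, 7, 410]) spool();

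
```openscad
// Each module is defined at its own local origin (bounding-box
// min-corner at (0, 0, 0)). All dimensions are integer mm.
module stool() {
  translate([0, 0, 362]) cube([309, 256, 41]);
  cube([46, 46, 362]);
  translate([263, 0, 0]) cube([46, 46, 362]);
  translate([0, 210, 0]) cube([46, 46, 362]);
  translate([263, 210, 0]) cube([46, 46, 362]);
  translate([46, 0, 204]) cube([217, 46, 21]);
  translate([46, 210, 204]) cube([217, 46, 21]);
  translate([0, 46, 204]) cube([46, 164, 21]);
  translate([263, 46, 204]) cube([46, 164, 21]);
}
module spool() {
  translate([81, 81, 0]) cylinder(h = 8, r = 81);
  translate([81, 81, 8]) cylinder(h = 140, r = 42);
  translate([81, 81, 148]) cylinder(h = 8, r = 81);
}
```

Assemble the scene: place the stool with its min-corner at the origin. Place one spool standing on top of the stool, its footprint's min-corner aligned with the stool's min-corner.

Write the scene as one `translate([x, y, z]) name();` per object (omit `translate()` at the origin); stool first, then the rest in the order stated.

stool();
translate([0, 0, 403]) spool();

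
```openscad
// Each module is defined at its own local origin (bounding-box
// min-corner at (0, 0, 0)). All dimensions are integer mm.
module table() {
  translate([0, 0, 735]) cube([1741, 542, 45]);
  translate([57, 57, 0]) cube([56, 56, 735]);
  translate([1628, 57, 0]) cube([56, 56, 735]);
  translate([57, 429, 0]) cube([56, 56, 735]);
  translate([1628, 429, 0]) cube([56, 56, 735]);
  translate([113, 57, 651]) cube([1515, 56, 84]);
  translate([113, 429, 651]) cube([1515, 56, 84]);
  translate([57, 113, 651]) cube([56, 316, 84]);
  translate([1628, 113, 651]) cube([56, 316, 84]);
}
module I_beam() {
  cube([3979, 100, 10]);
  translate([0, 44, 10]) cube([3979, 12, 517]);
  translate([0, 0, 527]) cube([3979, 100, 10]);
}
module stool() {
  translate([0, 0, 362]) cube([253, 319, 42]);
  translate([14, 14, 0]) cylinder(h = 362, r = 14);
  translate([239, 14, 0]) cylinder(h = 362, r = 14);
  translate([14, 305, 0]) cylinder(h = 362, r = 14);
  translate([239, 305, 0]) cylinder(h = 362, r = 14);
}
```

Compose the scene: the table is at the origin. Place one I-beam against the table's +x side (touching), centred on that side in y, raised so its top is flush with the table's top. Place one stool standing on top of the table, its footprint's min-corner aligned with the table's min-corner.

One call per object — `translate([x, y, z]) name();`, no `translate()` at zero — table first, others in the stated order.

table();
translate([1741, 221, 243]) I_beam();
translate([0, 0, 780]) stool();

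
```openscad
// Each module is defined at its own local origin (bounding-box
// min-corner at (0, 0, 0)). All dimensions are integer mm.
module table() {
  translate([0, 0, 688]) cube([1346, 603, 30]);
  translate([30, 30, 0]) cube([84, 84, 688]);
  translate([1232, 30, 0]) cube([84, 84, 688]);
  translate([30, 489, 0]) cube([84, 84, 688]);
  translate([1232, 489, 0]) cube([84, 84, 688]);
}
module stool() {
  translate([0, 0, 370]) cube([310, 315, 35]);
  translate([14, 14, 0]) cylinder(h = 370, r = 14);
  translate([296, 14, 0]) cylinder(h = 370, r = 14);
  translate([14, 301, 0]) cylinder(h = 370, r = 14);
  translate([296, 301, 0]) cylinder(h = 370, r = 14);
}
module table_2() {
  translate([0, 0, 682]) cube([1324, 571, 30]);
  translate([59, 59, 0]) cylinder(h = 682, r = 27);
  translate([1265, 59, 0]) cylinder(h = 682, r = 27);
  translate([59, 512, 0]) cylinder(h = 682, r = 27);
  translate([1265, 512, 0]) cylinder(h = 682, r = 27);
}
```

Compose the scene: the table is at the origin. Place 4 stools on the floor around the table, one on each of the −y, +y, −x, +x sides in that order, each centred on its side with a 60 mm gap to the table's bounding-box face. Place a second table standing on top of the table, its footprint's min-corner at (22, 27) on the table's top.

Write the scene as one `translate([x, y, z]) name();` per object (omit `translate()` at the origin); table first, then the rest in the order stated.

table();
translate([518, -375, 0]) stool();
translate([518, 663, 0]) stool();
translate([-370, 144, 0]) stool();
translate([1406, 144, 0]) stool();
translate([22, 27, 718]) table_2();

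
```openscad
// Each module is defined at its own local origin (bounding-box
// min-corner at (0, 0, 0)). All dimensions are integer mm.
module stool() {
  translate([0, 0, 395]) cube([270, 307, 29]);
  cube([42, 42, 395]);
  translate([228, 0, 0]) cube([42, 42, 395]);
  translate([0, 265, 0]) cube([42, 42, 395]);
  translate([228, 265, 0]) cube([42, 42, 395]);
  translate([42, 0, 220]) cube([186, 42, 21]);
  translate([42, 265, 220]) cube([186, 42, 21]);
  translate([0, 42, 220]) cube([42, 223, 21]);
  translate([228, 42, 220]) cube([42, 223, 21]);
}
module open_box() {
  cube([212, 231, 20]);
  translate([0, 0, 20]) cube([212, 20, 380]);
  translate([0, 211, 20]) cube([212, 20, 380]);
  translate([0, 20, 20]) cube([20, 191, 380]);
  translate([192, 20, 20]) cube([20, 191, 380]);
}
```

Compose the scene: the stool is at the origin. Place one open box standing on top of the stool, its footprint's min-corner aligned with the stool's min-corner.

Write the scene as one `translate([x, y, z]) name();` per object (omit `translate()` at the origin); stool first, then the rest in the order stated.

stool();
translate([0, 0, 424]) open_box();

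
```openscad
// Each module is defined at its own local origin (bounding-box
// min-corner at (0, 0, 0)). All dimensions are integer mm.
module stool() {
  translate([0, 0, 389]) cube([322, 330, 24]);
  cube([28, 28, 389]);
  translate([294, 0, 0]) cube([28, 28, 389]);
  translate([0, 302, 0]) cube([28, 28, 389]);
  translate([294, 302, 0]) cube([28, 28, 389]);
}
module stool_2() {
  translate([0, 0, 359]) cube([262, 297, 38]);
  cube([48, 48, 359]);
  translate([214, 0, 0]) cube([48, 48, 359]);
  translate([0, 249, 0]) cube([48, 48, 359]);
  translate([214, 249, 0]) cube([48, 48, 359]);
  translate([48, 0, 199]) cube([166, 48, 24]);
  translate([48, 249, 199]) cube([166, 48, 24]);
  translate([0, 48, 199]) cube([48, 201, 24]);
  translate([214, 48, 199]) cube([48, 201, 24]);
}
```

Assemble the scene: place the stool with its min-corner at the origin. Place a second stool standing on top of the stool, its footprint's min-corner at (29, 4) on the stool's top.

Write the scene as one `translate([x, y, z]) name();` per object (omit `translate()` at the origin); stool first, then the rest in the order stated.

stool();
translate([29, 4, 413]) stool_2();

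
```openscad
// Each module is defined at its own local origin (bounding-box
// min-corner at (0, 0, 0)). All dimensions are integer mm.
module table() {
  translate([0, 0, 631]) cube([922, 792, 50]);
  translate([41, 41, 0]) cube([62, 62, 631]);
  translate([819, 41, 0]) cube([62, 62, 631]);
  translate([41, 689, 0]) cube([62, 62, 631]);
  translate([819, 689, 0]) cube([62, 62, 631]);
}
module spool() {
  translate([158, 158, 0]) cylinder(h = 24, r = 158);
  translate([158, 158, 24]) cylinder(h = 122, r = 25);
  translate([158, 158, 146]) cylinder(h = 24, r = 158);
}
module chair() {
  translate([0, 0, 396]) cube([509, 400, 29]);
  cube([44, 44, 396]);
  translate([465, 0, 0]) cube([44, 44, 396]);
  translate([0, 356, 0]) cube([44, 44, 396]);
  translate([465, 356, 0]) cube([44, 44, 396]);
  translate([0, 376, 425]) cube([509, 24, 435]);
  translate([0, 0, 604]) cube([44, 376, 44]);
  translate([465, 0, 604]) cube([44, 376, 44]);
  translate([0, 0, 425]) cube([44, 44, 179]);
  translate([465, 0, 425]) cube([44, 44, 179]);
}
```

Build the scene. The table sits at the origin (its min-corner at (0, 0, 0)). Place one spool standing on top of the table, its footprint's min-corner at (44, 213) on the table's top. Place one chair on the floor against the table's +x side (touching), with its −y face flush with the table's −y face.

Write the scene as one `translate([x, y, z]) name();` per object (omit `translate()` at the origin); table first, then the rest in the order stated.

table();
translate([44, 213, 681]) spool();
translate([922, 0, 0]) chair();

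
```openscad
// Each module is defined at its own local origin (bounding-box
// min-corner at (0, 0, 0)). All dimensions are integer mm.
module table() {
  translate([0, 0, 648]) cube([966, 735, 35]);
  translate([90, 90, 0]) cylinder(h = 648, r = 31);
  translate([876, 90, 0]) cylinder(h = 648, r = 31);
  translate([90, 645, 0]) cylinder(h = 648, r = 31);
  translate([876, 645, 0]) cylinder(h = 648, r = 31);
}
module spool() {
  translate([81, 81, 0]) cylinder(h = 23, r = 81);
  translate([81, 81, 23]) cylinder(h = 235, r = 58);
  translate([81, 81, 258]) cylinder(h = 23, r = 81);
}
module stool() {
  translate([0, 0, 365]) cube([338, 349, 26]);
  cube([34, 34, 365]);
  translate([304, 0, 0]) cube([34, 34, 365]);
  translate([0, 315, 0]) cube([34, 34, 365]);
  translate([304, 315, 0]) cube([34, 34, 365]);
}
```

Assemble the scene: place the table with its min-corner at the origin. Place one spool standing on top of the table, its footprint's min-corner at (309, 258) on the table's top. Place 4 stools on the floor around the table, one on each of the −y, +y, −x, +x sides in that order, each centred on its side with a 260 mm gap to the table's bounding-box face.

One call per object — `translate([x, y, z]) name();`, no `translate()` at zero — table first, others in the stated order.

table();
translate([309, 258, 683]) spool();
translate([314, -609, 0]) stool();
translate([314, 995, 0]) stool();
translate([-598, 193, 0]) stool();
translate([1226, 193, 0]) stool();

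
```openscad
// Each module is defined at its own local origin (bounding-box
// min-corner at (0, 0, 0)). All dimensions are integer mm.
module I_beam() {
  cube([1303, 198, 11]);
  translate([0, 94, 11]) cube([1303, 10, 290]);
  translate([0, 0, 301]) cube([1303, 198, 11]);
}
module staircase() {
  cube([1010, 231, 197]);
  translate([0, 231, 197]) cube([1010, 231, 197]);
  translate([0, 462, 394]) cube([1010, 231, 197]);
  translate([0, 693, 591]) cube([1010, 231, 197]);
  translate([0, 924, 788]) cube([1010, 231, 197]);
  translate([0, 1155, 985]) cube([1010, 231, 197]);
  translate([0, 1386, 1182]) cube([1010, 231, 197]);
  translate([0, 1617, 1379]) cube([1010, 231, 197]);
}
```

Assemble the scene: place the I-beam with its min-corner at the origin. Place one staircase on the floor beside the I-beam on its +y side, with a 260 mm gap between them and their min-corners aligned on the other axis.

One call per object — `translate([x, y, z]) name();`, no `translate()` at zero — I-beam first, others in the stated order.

I_beam();
translate([0, 458, 0]) staircase();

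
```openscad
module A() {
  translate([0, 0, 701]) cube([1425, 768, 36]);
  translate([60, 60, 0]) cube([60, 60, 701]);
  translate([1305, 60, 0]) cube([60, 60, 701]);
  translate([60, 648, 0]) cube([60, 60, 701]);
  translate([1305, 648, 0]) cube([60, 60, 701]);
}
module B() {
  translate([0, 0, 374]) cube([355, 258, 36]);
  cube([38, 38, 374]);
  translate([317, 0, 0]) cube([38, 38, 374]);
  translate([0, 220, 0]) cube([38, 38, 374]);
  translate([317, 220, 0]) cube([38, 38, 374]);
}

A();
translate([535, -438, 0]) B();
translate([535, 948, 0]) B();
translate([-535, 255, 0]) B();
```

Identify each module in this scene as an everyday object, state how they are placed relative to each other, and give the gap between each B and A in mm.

Each stool's nearest face is 180 mm from the table's bounding box.

A is a table. B is a stool. Three stools sit around the table at the −y, +y, −x sides. The gap between each stool and the table is 180 mm.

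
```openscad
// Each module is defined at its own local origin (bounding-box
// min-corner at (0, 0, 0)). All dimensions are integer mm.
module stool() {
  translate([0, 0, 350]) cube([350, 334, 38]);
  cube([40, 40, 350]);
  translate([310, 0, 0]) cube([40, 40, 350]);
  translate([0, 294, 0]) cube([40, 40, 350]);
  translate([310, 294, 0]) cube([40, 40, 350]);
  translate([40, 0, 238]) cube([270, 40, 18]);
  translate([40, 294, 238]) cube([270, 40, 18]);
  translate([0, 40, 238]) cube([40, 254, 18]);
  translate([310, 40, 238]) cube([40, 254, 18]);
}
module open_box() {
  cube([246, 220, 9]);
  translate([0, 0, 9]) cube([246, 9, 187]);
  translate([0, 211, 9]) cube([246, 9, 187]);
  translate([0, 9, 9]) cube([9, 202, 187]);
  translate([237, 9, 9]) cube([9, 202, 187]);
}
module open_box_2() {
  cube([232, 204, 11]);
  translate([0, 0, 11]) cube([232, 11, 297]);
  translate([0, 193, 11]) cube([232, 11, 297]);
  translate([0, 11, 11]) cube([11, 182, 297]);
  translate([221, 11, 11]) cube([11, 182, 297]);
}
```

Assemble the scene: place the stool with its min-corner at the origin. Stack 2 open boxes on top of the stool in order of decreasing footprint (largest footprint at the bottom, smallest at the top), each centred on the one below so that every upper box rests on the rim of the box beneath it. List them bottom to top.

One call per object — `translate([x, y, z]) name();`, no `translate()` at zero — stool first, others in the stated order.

stool();
translate([52, 57, 388]) open_box();
translate([59, 65, 584]) open_box_2();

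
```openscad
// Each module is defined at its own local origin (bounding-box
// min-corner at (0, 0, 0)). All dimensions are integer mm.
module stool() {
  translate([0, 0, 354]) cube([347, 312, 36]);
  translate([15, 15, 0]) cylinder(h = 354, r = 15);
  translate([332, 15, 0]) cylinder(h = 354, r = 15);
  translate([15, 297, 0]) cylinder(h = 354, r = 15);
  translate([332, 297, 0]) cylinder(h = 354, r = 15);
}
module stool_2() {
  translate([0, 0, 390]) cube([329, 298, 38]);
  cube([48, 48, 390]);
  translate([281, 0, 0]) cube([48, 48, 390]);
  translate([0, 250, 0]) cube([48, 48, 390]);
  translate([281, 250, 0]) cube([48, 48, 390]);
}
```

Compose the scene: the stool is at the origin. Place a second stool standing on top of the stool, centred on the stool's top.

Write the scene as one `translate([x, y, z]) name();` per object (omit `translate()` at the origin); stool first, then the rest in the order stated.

stool();
translate([9, 7, 390]) stool_2();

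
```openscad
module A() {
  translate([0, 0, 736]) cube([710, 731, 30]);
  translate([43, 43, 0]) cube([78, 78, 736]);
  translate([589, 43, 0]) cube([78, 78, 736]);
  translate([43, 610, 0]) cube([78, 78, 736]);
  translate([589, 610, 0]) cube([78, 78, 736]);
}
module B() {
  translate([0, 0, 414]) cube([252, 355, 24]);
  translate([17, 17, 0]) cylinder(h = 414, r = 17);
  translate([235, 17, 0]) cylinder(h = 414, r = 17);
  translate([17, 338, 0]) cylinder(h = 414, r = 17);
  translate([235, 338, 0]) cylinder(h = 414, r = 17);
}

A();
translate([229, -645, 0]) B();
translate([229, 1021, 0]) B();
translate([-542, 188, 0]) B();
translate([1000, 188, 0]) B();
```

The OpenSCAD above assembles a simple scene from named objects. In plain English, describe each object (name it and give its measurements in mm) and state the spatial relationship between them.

A is a rectangular dining table. The top is 710×731×30 mm with its upper surface at z = 766 mm. It stands on four 78×78 mm square legs, each inset 43 mm from the nearest pair of top edges, running from the floor to the underside of the top.

B is a four-legged stool. The seat is a 252×355×24 mm slab whose top surface is at z = 438 mm; four round legs, each 34 mm in diameter, run from the floor (z = 0) to the underside of the seat, each leg's axis is inset half a diameter from the nearest pair of seat edges (so the leg's bounding box is flush with the corner).

Four stools sit around the table at the −y, +y, −x, +x sides.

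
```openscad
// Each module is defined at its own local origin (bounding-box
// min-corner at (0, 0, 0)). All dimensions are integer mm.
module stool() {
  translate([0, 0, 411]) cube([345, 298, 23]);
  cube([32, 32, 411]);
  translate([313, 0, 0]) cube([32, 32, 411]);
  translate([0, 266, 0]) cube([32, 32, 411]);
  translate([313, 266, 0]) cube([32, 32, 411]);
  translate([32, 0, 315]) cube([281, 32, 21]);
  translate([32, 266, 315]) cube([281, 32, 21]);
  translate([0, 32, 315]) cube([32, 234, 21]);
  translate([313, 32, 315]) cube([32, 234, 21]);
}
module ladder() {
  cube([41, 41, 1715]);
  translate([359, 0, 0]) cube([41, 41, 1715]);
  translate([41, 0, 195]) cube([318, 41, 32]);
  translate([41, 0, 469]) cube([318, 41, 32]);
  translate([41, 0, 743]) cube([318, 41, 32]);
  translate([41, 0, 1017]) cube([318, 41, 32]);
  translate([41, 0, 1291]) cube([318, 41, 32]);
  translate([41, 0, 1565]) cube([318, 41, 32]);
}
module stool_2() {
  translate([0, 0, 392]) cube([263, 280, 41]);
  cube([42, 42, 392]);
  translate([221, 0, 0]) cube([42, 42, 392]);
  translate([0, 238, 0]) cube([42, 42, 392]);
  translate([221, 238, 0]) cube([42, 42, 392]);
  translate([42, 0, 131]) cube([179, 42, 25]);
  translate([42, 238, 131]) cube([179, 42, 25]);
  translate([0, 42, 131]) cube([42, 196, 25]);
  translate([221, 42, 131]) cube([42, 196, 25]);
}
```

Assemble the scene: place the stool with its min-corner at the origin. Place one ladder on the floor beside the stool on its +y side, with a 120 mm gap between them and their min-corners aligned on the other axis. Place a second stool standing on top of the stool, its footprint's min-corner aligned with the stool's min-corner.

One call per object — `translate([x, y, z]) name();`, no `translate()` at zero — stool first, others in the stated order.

stool();
translate([0, 418, 0]) ladder();
translate([0, 0, 434]) stool_2();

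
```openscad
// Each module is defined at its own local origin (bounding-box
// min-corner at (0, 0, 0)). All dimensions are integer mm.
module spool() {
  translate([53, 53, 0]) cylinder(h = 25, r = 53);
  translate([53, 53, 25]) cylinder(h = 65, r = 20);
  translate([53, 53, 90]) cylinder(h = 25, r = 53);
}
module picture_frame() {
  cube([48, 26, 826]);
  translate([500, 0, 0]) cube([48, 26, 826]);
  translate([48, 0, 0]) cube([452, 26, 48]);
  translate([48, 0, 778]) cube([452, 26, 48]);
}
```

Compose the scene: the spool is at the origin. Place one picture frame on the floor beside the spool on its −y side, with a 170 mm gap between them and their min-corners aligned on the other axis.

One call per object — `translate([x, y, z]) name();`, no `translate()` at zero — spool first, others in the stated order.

spool();
translate([0, -196, 0]) picture_frame();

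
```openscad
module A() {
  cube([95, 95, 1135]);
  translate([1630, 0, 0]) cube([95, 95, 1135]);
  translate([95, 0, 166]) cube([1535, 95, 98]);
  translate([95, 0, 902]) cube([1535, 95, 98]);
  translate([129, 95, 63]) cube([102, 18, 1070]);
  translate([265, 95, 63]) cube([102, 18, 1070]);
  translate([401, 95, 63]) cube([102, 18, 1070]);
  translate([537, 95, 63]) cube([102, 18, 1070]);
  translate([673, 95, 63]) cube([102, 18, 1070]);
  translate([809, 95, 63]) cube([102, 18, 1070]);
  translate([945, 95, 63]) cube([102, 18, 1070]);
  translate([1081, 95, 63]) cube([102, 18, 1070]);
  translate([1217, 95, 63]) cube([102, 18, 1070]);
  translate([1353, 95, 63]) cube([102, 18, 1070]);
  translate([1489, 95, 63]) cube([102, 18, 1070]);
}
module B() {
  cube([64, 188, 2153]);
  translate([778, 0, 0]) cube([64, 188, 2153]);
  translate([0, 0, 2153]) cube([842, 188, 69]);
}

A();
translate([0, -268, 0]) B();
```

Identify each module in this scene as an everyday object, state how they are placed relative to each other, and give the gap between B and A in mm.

The door frame's nearest face is 80 mm from the fence section's −y face.

A is a fence section. B is a door frame. The door frame is on the floor beside the fence section on its −y side. The gap between the door frame and the fence section is 80 mm.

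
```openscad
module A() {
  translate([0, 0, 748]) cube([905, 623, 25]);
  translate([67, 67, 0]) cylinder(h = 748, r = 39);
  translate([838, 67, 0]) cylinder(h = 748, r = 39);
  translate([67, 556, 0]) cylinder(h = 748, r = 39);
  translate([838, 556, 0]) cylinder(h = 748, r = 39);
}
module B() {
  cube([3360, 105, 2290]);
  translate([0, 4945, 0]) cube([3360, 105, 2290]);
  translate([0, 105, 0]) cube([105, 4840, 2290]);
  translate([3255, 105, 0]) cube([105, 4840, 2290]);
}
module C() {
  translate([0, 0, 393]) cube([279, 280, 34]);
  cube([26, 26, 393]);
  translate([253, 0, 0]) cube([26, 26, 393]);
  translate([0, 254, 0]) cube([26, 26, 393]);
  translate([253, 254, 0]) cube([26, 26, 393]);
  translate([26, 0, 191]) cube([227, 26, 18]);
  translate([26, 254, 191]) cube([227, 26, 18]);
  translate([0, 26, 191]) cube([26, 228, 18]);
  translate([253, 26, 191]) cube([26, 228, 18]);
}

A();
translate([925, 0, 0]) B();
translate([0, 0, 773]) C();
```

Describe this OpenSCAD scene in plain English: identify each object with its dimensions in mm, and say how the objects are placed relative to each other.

A is a rectangular dining table. The top is 905×623×25 mm with its upper surface at z = 773 mm. It stands on four round legs of 78 mm diameter, each leg's bounding box inset 28 mm from the nearest pair of top edges, running from the floor to the underside of the top.

B is the wall frame of a small rectangular building: four walls, each 2290 mm tall and 105 mm thick, enclosing a footprint 3360 mm (x) by 5050 mm (y) outside-to-outside, with no floor or roof. The front and back walls (the −y and +y sides) span the full width; the two side walls fit between them.

C is a simple wooden stool: a rectangular seat 279 mm (x) by 280 mm (y), 34 mm thick, top face at z = 427 mm, on four square legs, each 26×26 mm in cross-section. The legs rest on z = 0, each flush with a corner of the seat. Four stretchers, 26 mm wide and 18 mm tall, connect adjacent legs with their undersides at z = 191 mm, each running between the inner faces of the legs it joins and aligned with the legs' outer faces on the other axis.

The house frame is on the floor beside the table on its +x side. The stool is on top of the table.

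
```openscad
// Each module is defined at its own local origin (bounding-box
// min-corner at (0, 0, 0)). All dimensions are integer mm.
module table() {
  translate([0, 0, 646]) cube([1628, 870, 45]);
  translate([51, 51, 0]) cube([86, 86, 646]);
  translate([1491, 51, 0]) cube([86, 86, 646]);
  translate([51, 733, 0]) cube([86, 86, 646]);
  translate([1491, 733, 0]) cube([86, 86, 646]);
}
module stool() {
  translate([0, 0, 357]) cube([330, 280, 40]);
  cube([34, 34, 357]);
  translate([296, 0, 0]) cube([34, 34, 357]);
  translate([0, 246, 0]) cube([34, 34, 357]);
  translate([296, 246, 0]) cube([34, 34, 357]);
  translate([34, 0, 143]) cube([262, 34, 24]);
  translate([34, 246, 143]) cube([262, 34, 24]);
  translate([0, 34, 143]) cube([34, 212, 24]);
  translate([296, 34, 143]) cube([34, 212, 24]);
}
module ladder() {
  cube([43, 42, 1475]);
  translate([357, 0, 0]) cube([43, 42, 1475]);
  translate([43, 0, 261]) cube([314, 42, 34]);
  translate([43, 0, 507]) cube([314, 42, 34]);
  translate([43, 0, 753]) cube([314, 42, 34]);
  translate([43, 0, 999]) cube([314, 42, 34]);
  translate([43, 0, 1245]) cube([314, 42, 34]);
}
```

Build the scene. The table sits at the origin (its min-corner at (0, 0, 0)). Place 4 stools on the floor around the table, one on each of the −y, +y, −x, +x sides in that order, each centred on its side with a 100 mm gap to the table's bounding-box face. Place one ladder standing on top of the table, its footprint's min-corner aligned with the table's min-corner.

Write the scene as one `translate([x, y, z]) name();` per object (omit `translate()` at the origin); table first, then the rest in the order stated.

table();
translate([649, -380, 0]) stool();
translate([649, 970, 0]) stool();
translate([-430, 295, 0]) stool();
translate([1728, 295, 0]) stool();
translate([0, 0, 691]) ladder();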